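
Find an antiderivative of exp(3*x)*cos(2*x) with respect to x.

Let I denote the integral. Integrate by parts with u = cos(2*x), dv = exp(3*x) dx, so v = exp(3*x)/3: I = exp(3*x)*cos(2*x)/3 + (2/3)·∫ exp(3*x)*sin(2*x) dx.
Apply parts again with u = sin(2*x), dv = exp(3*x) dx: ∫ exp(3*x)*sin(2*x) dx = exp(3*x)*sin(2*x)/3 − (2/3)·I. Substituting back brings back I: I = 2*exp(3*x)*sin(2*x)/9 + exp(3*x)*cos(2*x)/3 − (4/9)·I.
Solving for I: (1 + 4/9)·I equals the remaining terms, so I = (9/13)·(2*exp(3*x)*sin(2*x)/9 + exp(3*x)*cos(2*x)/3).

2*exp(3*x)*sin(2*x)/13 + 3*exp(3*x)*cos(2*x)/13 + C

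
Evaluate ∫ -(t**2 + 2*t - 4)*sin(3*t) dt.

Use integration by parts with u = t**2 + 2*t - 4, dv = -sin(3*t) dt, so v = cos(3*t)/3.
Apply parts 2 times (tabular method): alternate signs, differentiate u down to 0, integrate dv up.

t**2*cos(3*t)/3 - 2*t*sin(3*t)/9 + 2*t*cos(3*t)/3 - 2*sin(3*t)/9 - 38*cos(3*t)/27 + C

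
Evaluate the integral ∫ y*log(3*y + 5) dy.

y**2*log(3*y + 5)/2 - y**2/4 + 5*y/6 - 25*log(3*y + 5)/18 + C

Use integration by parts with u = log(3*y + 5), dv = y dy.
Then du = 3/(3*y + 5) dy and v = y**2/2.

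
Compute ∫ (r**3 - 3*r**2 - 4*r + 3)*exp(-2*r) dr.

(-4*r**3 + 6*r**2 + 22*r - 1)*exp(-2*r)/8 + C

Use integration by parts with u = r**3 - 3*r**2 - 4*r + 3, dv = exp(-2*r) dr, so v = -exp(-2*r)/2.
Apply parts 3 times (tabular method): alternate signs, differentiate u down to 0, integrate dv up.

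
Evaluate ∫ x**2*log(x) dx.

Use integration by parts with u = log(x), dv = x**2 dx.
Then du = 1/x dx and v = x**3/3.

x**3*log(x)/3 - x**3/9 + C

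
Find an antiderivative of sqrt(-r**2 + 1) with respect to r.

Substitute r = sin(θ), so dr = cos(θ) dθ and the radical becomes sqrt(-r**2 + 1) = cos(θ) by the Pythagorean identity.
Integrate the resulting trig expression in θ, then back-substitute θ = asin(r), sin(θ) = r, cos(θ) = sqrt(-r**2 + 1) (absorbing any constant into C).

r*sqrt(-r**2 + 1)/2 + asin(r)/2 + C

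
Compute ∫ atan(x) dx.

Use integration by parts with u = arctan(x), dv = dx.
Then du = 1/(x**2 + 1) dx.

x*atan(x) - log(x**2 + 1)/2 + C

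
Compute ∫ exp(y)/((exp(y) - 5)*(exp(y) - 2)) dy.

log(exp(y) - 5)/3 - log(exp(y) - 2)/3 + C

Let u = e^y, du = e^y dy.
The integral becomes ∫ du/((u-5)(u-2)); decompose into partial fractions.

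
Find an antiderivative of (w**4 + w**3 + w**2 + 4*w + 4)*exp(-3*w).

Use integration by parts with u = w**4 + w**3 + w**2 + 4*w + 4, dv = exp(-3*w) dw, so v = -exp(-3*w)/3.
Apply parts 4 times (tabular method): alternate signs, differentiate u down to 0, integrate dv up.

(-27*w**4 - 63*w**3 - 90*w**2 - 168*w - 164)*exp(-3*w)/81 + C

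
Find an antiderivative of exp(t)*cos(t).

Let I denote the integral. Integrate by parts with u = cos(t), dv = exp(t) dt, so v = exp(t): I = exp(t)*cos(t) + ∫ exp(t)*sin(t) dt.
Apply parts again with u = sin(t), dv = exp(t) dt: ∫ exp(t)*sin(t) dt = exp(t)*sin(t) − I. Substituting back brings back I: I = exp(t)*sin(t) + exp(t)*cos(t) − I.
Solving for I: (1 + 1)·I equals the remaining terms, so I = (1/2)·(exp(t)*sin(t) + exp(t)*cos(t)).

exp(t)*sin(t)/2 + exp(t)*cos(t)/2 + C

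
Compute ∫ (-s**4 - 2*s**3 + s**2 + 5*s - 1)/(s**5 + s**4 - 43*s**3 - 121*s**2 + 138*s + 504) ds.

Factor the denominator: (s - 7)*(s - 2)*(s + 3)**2*(s + 4).
Partial-fraction decomposition: -133/(66*(s + 4)) + 192/(125*(s + 3)) - 17/(25*(s + 3)**2) + 19/(750*(s - 2)) - 751/(1375*(s - 7)).
Integrate each term; A/(s−a) gives A·log|s−a|; A/(s−a)² gives −A/(s−a).

-751*log(s - 7)/1375 + 19*log(s - 2)/750 + 192*log(s + 3)/125 - 133*log(s + 4)/66 + 17/(25*s + 75) + C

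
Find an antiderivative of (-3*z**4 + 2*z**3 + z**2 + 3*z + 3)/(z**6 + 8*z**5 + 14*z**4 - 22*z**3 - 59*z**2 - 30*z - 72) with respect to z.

-19*log(z - 2)/750 - 2169*log(z + 3)/250 + 889*log(z + 4)/102 - 61*log(z**2 + 1)/8500 + 23*atan(z)/4250 - 147/(25*z + 75) + C

Factor the denominator: (z - 2)*(z + 3)**2*(z + 4)*(z**2 + 1).
Partial-fraction decomposition: -(61*z - 23)/(4250*(z**2 + 1)) + 889/(102*(z + 4)) - 2169/(250*(z + 3)) + 147/(25*(z + 3)**2) - 19/(750*(z - 2)).
Integrate each term; A/(z−a) gives A·log|z−a|; the (Bz+D)/(z²+p²) term gives a log and an atan.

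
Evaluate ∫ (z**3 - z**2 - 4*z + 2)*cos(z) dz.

Use integration by parts with u = z**3 - z**2 - 4*z + 2, dv = cos(z) dz, so v = sin(z).
Apply parts 3 times (tabular method): alternate signs, differentiate u down to 0, integrate dv up.

z**3*sin(z) - z**2*sin(z) + 3*z**2*cos(z) - 10*z*sin(z) - 2*z*cos(z) + 4*sin(z) - 10*cos(z) + C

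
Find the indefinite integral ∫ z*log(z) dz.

Use integration by parts with u = log(z), dv = z dz.
Then du = 1/z dz and v = z**2/2.

z**2*log(z)/2 - z**2/4 + C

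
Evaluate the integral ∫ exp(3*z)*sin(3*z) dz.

exp(3*z)*sin(3*z)/6 - exp(3*z)*cos(3*z)/6 + C

Let I denote the integral. Integrate by parts with u = sin(3*z), dv = exp(3*z) dz, so v = exp(3*z)/3: I = exp(3*z)*sin(3*z)/3 − ∫ exp(3*z)*cos(3*z) dz.
Apply parts again with u = cos(3*z), dv = exp(3*z) dz: ∫ exp(3*z)*cos(3*z) dz = exp(3*z)*cos(3*z)/3 + I. Substituting back brings back I: I = exp(3*z)*sin(3*z)/3 - exp(3*z)*cos(3*z)/3 − I.
Solving for I: (1 + 1)·I equals the remaining terms, so I = (1/2)·(exp(3*z)*sin(3*z)/3 - exp(3*z)*cos(3*z)/3).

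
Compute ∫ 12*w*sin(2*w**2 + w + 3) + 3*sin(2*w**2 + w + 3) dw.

Let u = 2*w**2 + w + 3, so du = (4*w + 1) dw.
Rewriting, the integral becomes 3·∫ sin(u) du = 3·-cos(u).
Substituting back, u = 2*w**2 + w + 3.

-3*cos(2*w**2 + w + 3) + C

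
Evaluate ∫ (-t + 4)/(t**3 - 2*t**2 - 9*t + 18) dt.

Factor the denominator: (t - 3)*(t - 2)*(t + 3).
Partial-fraction decomposition: 7/(30*(t + 3)) - 2/(5*(t - 2)) + 1/(6*(t - 3)).
Integrate each term: A/(t−a) contributes A·log|t−a|.

log(t - 3)/6 - 2*log(t - 2)/5 + 7*log(t + 3)/30 + C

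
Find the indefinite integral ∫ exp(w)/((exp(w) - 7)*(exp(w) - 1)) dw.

Let u = e^w, du = e^w dw.
The integral becomes ∫ du/((u-7)(u-1)); decompose into partial fractions.

log(exp(w) - 7)/6 - log(exp(w) - 1)/6 + C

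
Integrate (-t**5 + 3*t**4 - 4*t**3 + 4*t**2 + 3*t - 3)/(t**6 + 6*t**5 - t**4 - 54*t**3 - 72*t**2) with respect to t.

Factor the denominator: t**2*(t - 3)*(t + 2)*(t + 3)*(t + 4).
Partial-fraction decomposition: -2097/(224*(t + 4)) + 103/(9*(t + 3)) - 119/(40*(t + 2)) - 11/(315*(t - 3)) - 7/(96*t) + 1/(24*t**2).
Integrate each term; A/(t−a) gives A·log|t−a|; A/(t−a)² gives −A/(t−a).

-7*log(t)/96 - 11*log(t - 3)/315 - 119*log(t + 2)/40 + 103*log(t + 3)/9 - 2097*log(t + 4)/224 - 1/(24*t) + C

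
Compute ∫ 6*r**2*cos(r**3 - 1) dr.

Let u = r**3 - 1, so du = (3*r**2) dr.
Rewriting, the integral becomes 2·∫ cos(u) du = 2·sin(u).
Substituting back, u = r**3 - 1.

2*sin(r**3 - 1) + C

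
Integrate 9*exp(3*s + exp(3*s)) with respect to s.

3*exp(exp(3*s)) + C

Let u = exp(3*s), so du = (3*exp(3*s)) ds.
Rewriting, the integral becomes 3·∫ e^u du = 3·e^u.
Substituting back, u = exp(3*s).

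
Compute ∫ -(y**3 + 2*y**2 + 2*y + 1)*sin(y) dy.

y**3*cos(y) - 3*y**2*sin(y) + 2*y**2*cos(y) - 4*y*sin(y) - 4*y*cos(y) + 4*sin(y) - 3*cos(y) + C

Use integration by parts with u = y**3 + 2*y**2 + 2*y + 1, dv = -sin(y) dy, so v = cos(y).
Apply parts 3 times (tabular method): alternate signs, differentiate u down to 0, integrate dv up.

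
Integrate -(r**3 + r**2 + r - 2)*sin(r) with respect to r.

r**3*cos(r) - 3*r**2*sin(r) + r**2*cos(r) - 2*r*sin(r) - 5*r*cos(r) + 5*sin(r) - 4*cos(r) + C

Use integration by parts with u = r**3 + r**2 + r - 2, dv = -sin(r) dr, so v = cos(r).
Apply parts 3 times (tabular method): alternate signs, differentiate u down to 0, integrate dv up.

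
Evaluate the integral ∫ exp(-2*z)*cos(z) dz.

exp(-2*z)*sin(z)/5 - 2*exp(-2*z)*cos(z)/5 + C

Let I denote the integral. Integrate by parts with u = cos(z), dv = exp(-2*z) dz, so v = -exp(-2*z)/2: I = -exp(-2*z)*cos(z)/2 − (1/2)·∫ exp(-2*z)*sin(z) dz.
Apply parts again with u = sin(z), dv = exp(-2*z) dz: ∫ exp(-2*z)*sin(z) dz = -exp(-2*z)*sin(z)/2 + (1/2)·I. Substituting back brings back I: I = exp(-2*z)*sin(z)/4 - exp(-2*z)*cos(z)/2 − (1/4)·I.
Solving for I: (1 + 1/4)·I equals the remaining terms, so I = (4/5)·(exp(-2*z)*sin(z)/4 - exp(-2*z)*cos(z)/2).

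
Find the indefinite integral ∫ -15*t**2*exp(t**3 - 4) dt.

-5*exp(t**3 - 4) + C

Let u = t**3 - 4, so du = (3*t**2) dt.
Rewriting, the integral becomes -5·∫ e^u du = -5·e^u.
Substituting back, u = t**3 - 4.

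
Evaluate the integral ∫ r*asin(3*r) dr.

r**2*asin(3*r)/2 + r*sqrt(-9*r**2 + 1)/12 - asin(3*r)/36 + C

Use integration by parts with u = arcsin(3*r), dv = r dr.
Then du = 3/sqrt(-9*r**2 + 1) dr.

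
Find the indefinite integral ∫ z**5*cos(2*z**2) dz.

z**4*sin(2*z**2)/4 + z**2*cos(2*z**2)/4 - sin(2*z**2)/8 + C

Let u = z², du = 2z dz; rewrite as (1/2)∫ u^2·cos(2u) du.
Now integrate by parts 2 times.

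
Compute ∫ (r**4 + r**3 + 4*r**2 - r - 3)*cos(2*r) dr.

Use integration by parts with u = r**4 + r**3 + 4*r**2 - r - 3, dv = cos(2*r) dr, so v = sin(2*r)/2.
Apply parts 4 times (tabular method): alternate signs, differentiate u down to 0, integrate dv up.

r**4*sin(2*r)/2 + r**3*sin(2*r)/2 + r**3*cos(2*r) + r**2*sin(2*r)/2 + 3*r**2*cos(2*r)/4 - 5*r*sin(2*r)/4 + r*cos(2*r)/2 - 7*sin(2*r)/4 - 5*cos(2*r)/8 + C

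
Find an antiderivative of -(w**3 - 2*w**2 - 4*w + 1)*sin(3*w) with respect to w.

Use integration by parts with u = w**3 - 2*w**2 - 4*w + 1, dv = -sin(3*w) dw, so v = cos(3*w)/3.
Apply parts 3 times (tabular method): alternate signs, differentiate u down to 0, integrate dv up.

w**3*cos(3*w)/3 - w**2*sin(3*w)/3 - 2*w**2*cos(3*w)/3 + 4*w*sin(3*w)/9 - 14*w*cos(3*w)/9 + 14*sin(3*w)/27 + 13*cos(3*w)/27 + C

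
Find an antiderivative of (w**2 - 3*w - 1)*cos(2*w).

Use integration by parts with u = w**2 - 3*w - 1, dv = cos(2*w) dw, so v = sin(2*w)/2.
Apply parts 2 times (tabular method): alternate signs, differentiate u down to 0, integrate dv up.

w**2*sin(2*w)/2 - 3*w*sin(2*w)/2 + w*cos(2*w)/2 - 3*sin(2*w)/4 - 3*cos(2*w)/4 + C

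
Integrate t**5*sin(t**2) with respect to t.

Let u = t², du = 2t dt; rewrite as (1/2)∫ u^2·sin(1u) du.
Now integrate by parts 2 times.

-t**4*cos(t**2)/2 + t**2*sin(t**2) + cos(t**2) + C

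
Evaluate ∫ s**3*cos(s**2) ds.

Let u = s², du = 2s ds; rewrite as (1/2)∫ u^1·cos(1u) du.
Now integrate by parts 1 time.

s**2*sin(s**2)/2 + cos(s**2)/2 + C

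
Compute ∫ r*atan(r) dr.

r**2*atan(r)/2 - r/2 + atan(r)/2 + C

Use integration by parts with u = arctan(r), dv = r dr.
Then du = 1/(r**2 + 1) dr.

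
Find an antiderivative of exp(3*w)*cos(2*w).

2*exp(3*w)*sin(2*w)/13 + 3*exp(3*w)*cos(2*w)/13 + C

Let I denote the integral. Integrate by parts with u = cos(2*w), dv = exp(3*w) dw, so v = exp(3*w)/3: I = exp(3*w)*cos(2*w)/3 + (2/3)·∫ exp(3*w)*sin(2*w) dw.
Apply parts again with u = sin(2*w), dv = exp(3*w) dw: ∫ exp(3*w)*sin(2*w) dw = exp(3*w)*sin(2*w)/3 − (2/3)·I. Substituting back brings back I: I = 2*exp(3*w)*sin(2*w)/9 + exp(3*w)*cos(2*w)/3 − (4/9)·I.
Solving for I: (1 + 4/9)·I equals the remaining terms, so I = (9/13)·(2*exp(3*w)*sin(2*w)/9 + exp(3*w)*cos(2*w)/3).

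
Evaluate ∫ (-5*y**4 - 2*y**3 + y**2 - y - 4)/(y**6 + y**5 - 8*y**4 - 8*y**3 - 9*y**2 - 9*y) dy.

Factor the denominator: y*(y - 3)*(y + 1)*(y + 3)*(y**2 + 1).
Partial-fraction decomposition: -(9*y + 11)/(20*(y**2 + 1)) + 343/(360*(y + 3)) - 5/(16*(y + 1)) - 457/(720*(y - 3)) + 4/(9*y).
Integrate each term; A/(y−a) gives A·log|y−a|; the (By+D)/(y²+p²) term gives a log and an atan.

4*log(y)/9 - 457*log(y - 3)/720 - 5*log(y + 1)/16 + 343*log(y + 3)/360 - 9*log(y**2 + 1)/40 - 11*atan(y)/20 + C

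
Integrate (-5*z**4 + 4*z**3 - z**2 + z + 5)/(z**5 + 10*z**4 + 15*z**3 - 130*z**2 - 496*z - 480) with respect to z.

Factor the denominator: (z - 4)*(z + 2)*(z + 3)*(z + 4)*(z + 5).
Partial-fraction decomposition: -1825/(27*(z + 5)) + 1551/(16*(z + 4)) - 260/(7*(z + 3)) + 113/(36*(z + 2)) - 1031/(3024*(z - 4)).
Integrate each term: A/(z−a) contributes A·log|z−a|.

-1031*log(z - 4)/3024 + 113*log(z + 2)/36 - 260*log(z + 3)/7 + 1551*log(z + 4)/16 - 1825*log(z + 5)/27 + C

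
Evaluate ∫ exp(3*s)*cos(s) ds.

Let I denote the integral. Integrate by parts with u = cos(s), dv = exp(3*s) ds, so v = exp(3*s)/3: I = exp(3*s)*cos(s)/3 + (1/3)·∫ exp(3*s)*sin(s) ds.
Apply parts again with u = sin(s), dv = exp(3*s) ds: ∫ exp(3*s)*sin(s) ds = exp(3*s)*sin(s)/3 − (1/3)·I. Substituting back brings back I: I = exp(3*s)*sin(s)/9 + exp(3*s)*cos(s)/3 − (1/9)·I.
Solving for I: (1 + 1/9)·I equals the remaining terms, so I = (9/10)·(exp(3*s)*sin(s)/9 + exp(3*s)*cos(s)/3).

exp(3*s)*sin(s)/10 + 3*exp(3*s)*cos(s)/10 + C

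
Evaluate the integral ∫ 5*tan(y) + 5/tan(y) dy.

Let u = tan(y), so du = (tan(y)**2 + 1) dy.
Rewriting, the integral becomes 5·∫ 1/u du = 5·log(u).
Substituting back, u = tan(y).

5*log(tan(y)) + C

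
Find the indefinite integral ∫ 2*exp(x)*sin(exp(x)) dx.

Let u = exp(x), so du = (exp(x)) dx.
Rewriting, the integral becomes 2·∫ sin(u) du = 2·-cos(u).
Substituting back, u = exp(x).

-2*cos(exp(x)) + C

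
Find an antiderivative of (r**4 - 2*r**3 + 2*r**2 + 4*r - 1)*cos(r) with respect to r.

r**4*sin(r) - 2*r**3*sin(r) + 4*r**3*cos(r) - 10*r**2*sin(r) - 6*r**2*cos(r) + 16*r*sin(r) - 20*r*cos(r) + 19*sin(r) + 16*cos(r) + C

Use integration by parts with u = r**4 - 2*r**3 + 2*r**2 + 4*r - 1, dv = cos(r) dr, so v = sin(r).
Apply parts 4 times (tabular method): alternate signs, differentiate u down to 0, integrate dv up.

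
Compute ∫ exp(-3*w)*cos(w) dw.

exp(-3*w)*sin(w)/10 - 3*exp(-3*w)*cos(w)/10 + C

Let I denote the integral. Integrate by parts with u = cos(w), dv = exp(-3*w) dw, so v = -exp(-3*w)/3: I = -exp(-3*w)*cos(w)/3 − (1/3)·∫ exp(-3*w)*sin(w) dw.
Apply parts again with u = sin(w), dv = exp(-3*w) dw: ∫ exp(-3*w)*sin(w) dw = -exp(-3*w)*sin(w)/3 + (1/3)·I. Substituting back brings back I: I = exp(-3*w)*sin(w)/9 - exp(-3*w)*cos(w)/3 − (1/9)·I.
Solving for I: (1 + 1/9)·I equals the remaining terms, so I = (9/10)·(exp(-3*w)*sin(w)/9 - exp(-3*w)*cos(w)/3).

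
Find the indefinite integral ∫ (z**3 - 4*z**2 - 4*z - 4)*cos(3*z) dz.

Use integration by parts with u = z**3 - 4*z**2 - 4*z - 4, dv = cos(3*z) dz, so v = sin(3*z)/3.
Apply parts 3 times (tabular method): alternate signs, differentiate u down to 0, integrate dv up.

z**3*sin(3*z)/3 - 4*z**2*sin(3*z)/3 + z**2*cos(3*z)/3 - 14*z*sin(3*z)/9 - 8*z*cos(3*z)/9 - 28*sin(3*z)/27 - 14*cos(3*z)/27 + C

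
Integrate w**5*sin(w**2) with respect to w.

Let u = w², du = 2w dw; rewrite as (1/2)∫ u^2·sin(1u) du.
Now integrate by parts 2 times.

-w**4*cos(w**2)/2 + w**2*sin(w**2) + cos(w**2) + C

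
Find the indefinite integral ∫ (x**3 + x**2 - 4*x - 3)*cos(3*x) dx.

Use integration by parts with u = x**3 + x**2 - 4*x - 3, dv = cos(3*x) dx, so v = sin(3*x)/3.
Apply parts 3 times (tabular method): alternate signs, differentiate u down to 0, integrate dv up.

x**3*sin(3*x)/3 + x**2*sin(3*x)/3 + x**2*cos(3*x)/3 - 14*x*sin(3*x)/9 + 2*x*cos(3*x)/9 - 29*sin(3*x)/27 - 14*cos(3*x)/27 + C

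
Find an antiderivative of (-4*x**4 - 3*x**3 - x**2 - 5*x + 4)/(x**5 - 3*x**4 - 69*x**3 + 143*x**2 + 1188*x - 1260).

-3571*log(x - 7)/312 + 2947*log(x - 6)/330 - log(x - 1)/140 + 707*log(x + 5)/264 - 2269*log(x + 6)/546 + C

Factor the denominator: (x - 7)*(x - 6)*(x - 1)*(x + 5)*(x + 6).
Partial-fraction decomposition: -2269/(546*(x + 6)) + 707/(264*(x + 5)) - 1/(140*(x - 1)) + 2947/(330*(x - 6)) - 3571/(312*(x - 7)).
Integrate each term: A/(x−a) contributes A·log|x−a|.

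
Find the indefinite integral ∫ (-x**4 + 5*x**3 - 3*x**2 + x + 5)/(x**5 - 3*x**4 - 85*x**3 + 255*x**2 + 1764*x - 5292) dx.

Factor the denominator: (x - 7)*(x - 6)*(x - 3)*(x + 6)*(x + 7).
Partial-fraction decomposition: -853/(364*(x + 7)) + 2485/(1404*(x + 6)) + 7/(216*(x - 3)) + 313/(468*(x - 6)) - 821/(728*(x - 7)).
Integrate each term: A/(x−a) contributes A·log|x−a|.

-821*log(x - 7)/728 + 313*log(x - 6)/468 + 7*log(x - 3)/216 + 2485*log(x + 6)/1404 - 853*log(x + 7)/364 + C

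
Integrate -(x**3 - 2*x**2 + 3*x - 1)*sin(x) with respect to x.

Use integration by parts with u = x**3 - 2*x**2 + 3*x - 1, dv = -sin(x) dx, so v = cos(x).
Apply parts 3 times (tabular method): alternate signs, differentiate u down to 0, integrate dv up.

x**3*cos(x) - 3*x**2*sin(x) - 2*x**2*cos(x) + 4*x*sin(x) - 3*x*cos(x) + 3*sin(x) + 3*cos(x) + C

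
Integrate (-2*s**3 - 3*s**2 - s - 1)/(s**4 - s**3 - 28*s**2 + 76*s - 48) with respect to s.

Factor the denominator: (s - 4)*(s - 2)*(s - 1)*(s + 6).
Partial-fraction decomposition: -47/(80*(s + 6)) - 1/(3*(s - 1)) + 31/(16*(s - 2)) - 181/(60*(s - 4)).
Integrate each term: A/(s−a) contributes A·log|s−a|.

-181*log(s - 4)/60 + 31*log(s - 2)/16 - log(s - 1)/3 - 47*log(s + 6)/80 + C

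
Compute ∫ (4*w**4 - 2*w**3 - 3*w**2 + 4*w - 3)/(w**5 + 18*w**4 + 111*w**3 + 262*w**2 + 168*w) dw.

-log(w)/56 + 2*log(w + 1)/45 + 1085*log(w + 4)/72 - 1827*log(w + 6)/20 + 5056*log(w + 7)/63 + C

Factor the denominator: w*(w + 1)*(w + 4)*(w + 6)*(w + 7).
Partial-fraction decomposition: 5056/(63*(w + 7)) - 1827/(20*(w + 6)) + 1085/(72*(w + 4)) + 2/(45*(w + 1)) - 1/(56*w).
Integrate each term: A/(w−a) contributes A·log|w−a|.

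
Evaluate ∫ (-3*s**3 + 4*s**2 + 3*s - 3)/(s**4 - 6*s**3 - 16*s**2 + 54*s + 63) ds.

Factor the denominator: (s - 7)*(s - 3)*(s + 1)*(s + 3).
Partial-fraction decomposition: -7/(8*(s + 3)) + 1/(64*(s + 1)) + 13/(32*(s - 3)) - 163/(64*(s - 7)).
Integrate each term: A/(s−a) contributes A·log|s−a|.

-163*log(s - 7)/64 + 13*log(s - 3)/32 + log(s + 1)/64 - 7*log(s + 3)/8 + C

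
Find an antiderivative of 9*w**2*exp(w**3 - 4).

Let u = w**3 - 4, so du = (3*w**2) dw.
Rewriting, the integral becomes 3·∫ e^u du = 3·e^u.
Substituting back, u = w**3 - 4.

3*exp(w**3 - 4) + C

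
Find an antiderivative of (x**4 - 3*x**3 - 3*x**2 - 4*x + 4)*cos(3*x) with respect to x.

Use integration by parts with u = x**4 - 3*x**3 - 3*x**2 - 4*x + 4, dv = cos(3*x) dx, so v = sin(3*x)/3.
Apply parts 4 times (tabular method): alternate signs, differentiate u down to 0, integrate dv up.

x**4*sin(3*x)/3 - x**3*sin(3*x) + 4*x**3*cos(3*x)/9 - 13*x**2*sin(3*x)/9 - x**2*cos(3*x) - 2*x*sin(3*x)/3 - 26*x*cos(3*x)/27 + 134*sin(3*x)/81 - 2*cos(3*x)/9 + C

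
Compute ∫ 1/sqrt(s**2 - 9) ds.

Substitute s = 3·sec(θ), so ds = 3·sec(θ)*tan(θ) dθ and the radical becomes sqrt(s**2 - 9) = 3·tan(θ) by the Pythagorean identity.
Integrate the resulting trig expression in θ, then back-substitute sec(θ) = s/3, tan(θ) = sqrt(s**2 - 9)/3 (absorbing any constant into C).

log(s + sqrt(s**2 - 9)) + C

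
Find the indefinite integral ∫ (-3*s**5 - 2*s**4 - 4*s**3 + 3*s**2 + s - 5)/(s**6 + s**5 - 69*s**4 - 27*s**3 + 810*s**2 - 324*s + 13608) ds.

-529091*log(s - 6)/365040 + 21697*log(s + 6)/6480 - 23563*log(s + 7)/4901 - 107*log(s**2 + 9)/2349 - 268*atan(s/3)/11745 + 5335/(1404*s - 8424) + C

Factor the denominator: (s - 6)**2*(s + 6)*(s + 7)*(s**2 + 9).
Partial-fraction decomposition: -2*(535*s + 402)/(11745*(s**2 + 9)) - 23563/(4901*(s + 7)) + 21697/(6480*(s + 6)) - 529091/(365040*(s - 6)) - 5335/(1404*(s - 6)**2).
Integrate each term; A/(s−a) gives A·log|s−a|; the (Bs+D)/(s²+p²) term gives a log and an atan.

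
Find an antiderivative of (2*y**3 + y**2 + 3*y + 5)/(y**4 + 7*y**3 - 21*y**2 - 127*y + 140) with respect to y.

Factor the denominator: (y - 4)*(y - 1)*(y + 5)*(y + 7).
Partial-fraction decomposition: 653/(176*(y + 7)) - 235/(108*(y + 5)) - 11/(144*(y - 1)) + 161/(297*(y - 4)).
Integrate each term: A/(y−a) contributes A·log|y−a|.

161*log(y - 4)/297 - 11*log(y - 1)/144 - 235*log(y + 5)/108 + 653*log(y + 7)/176 + C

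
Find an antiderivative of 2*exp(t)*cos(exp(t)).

Let u = exp(t), so du = (exp(t)) dt.
Rewriting, the integral becomes 2·∫ cos(u) du = 2·sin(u).
Substituting back, u = exp(t).

2*sin(exp(t)) + C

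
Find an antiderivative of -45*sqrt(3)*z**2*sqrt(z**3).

-10*sqrt(3)*(z**3)**(3/2) + C

Let u = 3*z**3, so du = (9*z**2) dz.
Rewriting, the integral becomes -5·∫ √u du = -5·(2/3)u^(3/2).
Substituting back, u = 3*z**3.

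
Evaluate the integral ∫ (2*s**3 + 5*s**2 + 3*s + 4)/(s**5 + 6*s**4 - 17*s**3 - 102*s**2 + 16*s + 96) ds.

Factor the denominator: (s - 4)*(s - 1)*(s + 1)*(s + 4)*(s + 6).
Partial-fraction decomposition: -19/(50*(s + 6)) + 7/(30*(s + 4)) + 2/(75*(s + 1)) - 1/(15*(s - 1)) + 14/(75*(s - 4)).
Integrate each term: A/(s−a) contributes A·log|s−a|.

14*log(s - 4)/75 - log(s - 1)/15 + 2*log(s + 1)/75 + 7*log(s + 4)/30 - 19*log(s + 6)/50 + C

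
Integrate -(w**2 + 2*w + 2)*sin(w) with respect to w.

w**2*cos(w) - 2*w*sin(w) + 2*w*cos(w) - 2*sin(w) + C

Use integration by parts with u = w**2 + 2*w + 2, dv = -sin(w) dw, so v = cos(w).
Apply parts 2 times (tabular method): alternate signs, differentiate u down to 0, integrate dv up.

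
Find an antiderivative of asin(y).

Use integration by parts with u = arcsin(y), dv = dy.
Then du = 1/sqrt(-y**2 + 1) dy.

y*asin(y) + sqrt(-y**2 + 1) + C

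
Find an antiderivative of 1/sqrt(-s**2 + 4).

asin(s/2) + C

Substitute s = 2·sin(θ), so ds = 2·cos(θ) dθ and the radical becomes sqrt(-s**2 + 4) = 2·cos(θ) by the Pythagorean identity.
Integrate the resulting trig expression in θ, then back-substitute θ = asin(s/2), sin(θ) = s/2, cos(θ) = sqrt(-s**2 + 4)/2 (absorbing any constant into C).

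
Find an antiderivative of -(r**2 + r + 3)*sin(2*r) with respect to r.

Use integration by parts with u = r**2 + r + 3, dv = -sin(2*r) dr, so v = cos(2*r)/2.
Apply parts 2 times (tabular method): alternate signs, differentiate u down to 0, integrate dv up.

r**2*cos(2*r)/2 - r*sin(2*r)/2 + r*cos(2*r)/2 - sin(2*r)/4 + 5*cos(2*r)/4 + C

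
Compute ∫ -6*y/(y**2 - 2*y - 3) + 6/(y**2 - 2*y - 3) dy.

Let u = y**2 - 2*y - 3, so du = (2*y - 2) dy.
Rewriting, the integral becomes -3·∫ 1/u du = -3·log(u).
Substituting back, u = y**2 - 2*y - 3.

-3*log(y**2 - 2*y - 3) + C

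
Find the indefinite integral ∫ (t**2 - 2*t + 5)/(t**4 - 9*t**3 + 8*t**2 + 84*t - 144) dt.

Factor the denominator: (t - 6)*(t - 4)*(t - 2)*(t + 3).
Partial-fraction decomposition: -4/(63*(t + 3)) + 1/(8*(t - 2)) - 13/(28*(t - 4)) + 29/(72*(t - 6)).
Integrate each term: A/(t−a) contributes A·log|t−a|.

29*log(t - 6)/72 - 13*log(t - 4)/28 + log(t - 2)/8 - 4*log(t + 3)/63 + C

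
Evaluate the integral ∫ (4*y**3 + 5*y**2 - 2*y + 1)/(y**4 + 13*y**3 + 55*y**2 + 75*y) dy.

Factor the denominator: y*(y + 3)*(y + 5)**2.
Partial-fraction decomposition: -17/(25*(y + 5)) - 182/(5*(y + 5)**2) + 14/(3*(y + 3)) + 1/(75*y).
Integrate each term; A/(y−a) gives A·log|y−a|; A/(y−a)² gives −A/(y−a).

log(y)/75 + 14*log(y + 3)/3 - 17*log(y + 5)/25 + 182/(5*y + 25) + C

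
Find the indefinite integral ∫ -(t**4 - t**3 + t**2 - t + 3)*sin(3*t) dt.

Use integration by parts with u = t**4 - t**3 + t**2 - t + 3, dv = -sin(3*t) dt, so v = cos(3*t)/3.
Apply parts 4 times (tabular method): alternate signs, differentiate u down to 0, integrate dv up.

t**4*cos(3*t)/3 - 4*t**3*sin(3*t)/9 - t**3*cos(3*t)/3 + t**2*sin(3*t)/3 - t**2*cos(3*t)/9 + 2*t*sin(3*t)/27 - t*cos(3*t)/9 + sin(3*t)/27 + 83*cos(3*t)/81 + C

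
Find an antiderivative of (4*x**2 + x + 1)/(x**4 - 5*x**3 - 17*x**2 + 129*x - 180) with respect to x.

Factor the denominator: (x - 4)*(x - 3)**2*(x + 5).
Partial-fraction decomposition: -1/(6*(x + 5)) - 15/(2*(x - 3)) - 5/(x - 3)**2 + 23/(3*(x - 4)).
Integrate each term; A/(x−a) gives A·log|x−a|; A/(x−a)² gives −A/(x−a).

23*log(x - 4)/3 - 15*log(x - 3)/2 - log(x + 5)/6 + 5/(x - 3) + C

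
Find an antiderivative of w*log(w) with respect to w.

w**2*log(w)/2 - w**2/4 + C

Use integration by parts with u = log(w), dv = w dw.
Then du = 1/w dw and v = w**2/2.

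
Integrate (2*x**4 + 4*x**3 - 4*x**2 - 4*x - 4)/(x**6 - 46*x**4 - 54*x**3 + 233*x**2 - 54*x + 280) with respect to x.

991*log(x - 7)/5500 - 6*log(x - 2)/175 + 2*log(x + 4)/11 - 111*log(x + 5)/364 - 37*log(x**2 + 1)/3250 + 16*atan(x)/1625 + C

Factor the denominator: (x - 7)*(x - 2)*(x + 4)*(x + 5)*(x**2 + 1).
Partial-fraction decomposition: -(37*x - 16)/(1625*(x**2 + 1)) - 111/(364*(x + 5)) + 2/(11*(x + 4)) - 6/(175*(x - 2)) + 991/(5500*(x - 7)).
Integrate each term; A/(x−a) gives A·log|x−a|; the (Bx+D)/(x²+p²) term gives a log and an atan.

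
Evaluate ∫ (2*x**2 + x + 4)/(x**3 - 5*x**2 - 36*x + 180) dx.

Factor the denominator: (x - 6)*(x - 5)*(x + 6).
Partial-fraction decomposition: 35/(66*(x + 6)) - 59/(11*(x - 5)) + 41/(6*(x - 6)).
Integrate each term: A/(x−a) contributes A·log|x−a|.

41*log(x - 6)/6 - 59*log(x - 5)/11 + 35*log(x + 6)/66 + C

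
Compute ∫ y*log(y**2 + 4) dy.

y**2*log(y**2 + 4)/2 - y**2/2 + 2*log(y**2 + 4) + C

Let u = y**2 + 4, so du = (2*y) dy.
The integral becomes (1/2)·∫ log(u) du; integrate by parts with u′=log(u), dv′=du.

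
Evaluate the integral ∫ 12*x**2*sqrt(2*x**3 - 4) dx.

4*(2*x**3 - 4)**(3/2)/3 + C

Let u = 2*x**3 - 4, so du = (6*x**2) dx.
Rewriting, the integral becomes 2·∫ √u du = 2·(2/3)u^(3/2).
Substituting back, u = 2*x**3 - 4.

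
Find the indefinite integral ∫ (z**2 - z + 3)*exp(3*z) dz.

Use integration by parts with u = z**2 - z + 3, dv = exp(3*z) dz, so v = exp(3*z)/3.
Apply parts 2 times (tabular method): alternate signs, differentiate u down to 0, integrate dv up.

(9*z**2 - 15*z + 32)*exp(3*z)/27 + C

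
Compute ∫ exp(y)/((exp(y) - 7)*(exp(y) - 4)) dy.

Let u = e^y, du = e^y dy.
The integral becomes ∫ du/((u-7)(u-4)); decompose into partial fractions.

log(exp(y) - 7)/3 - log(exp(y) - 4)/3 + C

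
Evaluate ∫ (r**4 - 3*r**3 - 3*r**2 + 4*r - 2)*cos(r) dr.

r**4*sin(r) - 3*r**3*sin(r) + 4*r**3*cos(r) - 15*r**2*sin(r) - 9*r**2*cos(r) + 22*r*sin(r) - 30*r*cos(r) + 28*sin(r) + 22*cos(r) + C

Use integration by parts with u = r**4 - 3*r**3 - 3*r**2 + 4*r - 2, dv = cos(r) dr, so v = sin(r).
Apply parts 4 times (tabular method): alternate signs, differentiate u down to 0, integrate dv up.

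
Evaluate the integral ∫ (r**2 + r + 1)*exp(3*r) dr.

(9*r**2 + 3*r + 8)*exp(3*r)/27 + C

Use integration by parts with u = r**2 + r + 1, dv = exp(3*r) dr, so v = exp(3*r)/3.
Apply parts 2 times (tabular method): alternate signs, differentiate u down to 0, integrate dv up.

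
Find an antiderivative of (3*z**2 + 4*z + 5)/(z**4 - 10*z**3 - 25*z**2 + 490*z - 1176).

30*log(z - 7)/7 - 137*log(z - 6)/26 + 23*log(z - 4)/22 - 62*log(z + 7)/1001 + C

Factor the denominator: (z - 7)*(z - 6)*(z - 4)*(z + 7).
Partial-fraction decomposition: -62/(1001*(z + 7)) + 23/(22*(z - 4)) - 137/(26*(z - 6)) + 30/(7*(z - 7)).
Integrate each term: A/(z−a) contributes A·log|z−a|.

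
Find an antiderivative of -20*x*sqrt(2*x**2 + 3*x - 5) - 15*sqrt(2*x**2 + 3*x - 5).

-10*(2*x**2 + 3*x - 5)**(3/2)/3 + C

Let u = 2*x**2 + 3*x - 5, so du = (4*x + 3) dx.
Rewriting, the integral becomes -5·∫ √u du = -5·(2/3)u^(3/2).
Substituting back, u = 2*x**2 + 3*x - 5.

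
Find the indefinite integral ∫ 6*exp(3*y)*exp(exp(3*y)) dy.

2*exp(exp(3*y)) + C

Let u = exp(3*y), so du = (3*exp(3*y)) dy.
Rewriting, the integral becomes 2·∫ e^u du = 2·e^u.
Substituting back, u = exp(3*y).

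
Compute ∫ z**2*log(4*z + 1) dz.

Use integration by parts with u = log(4*z + 1), dv = z**2 dz.
Then du = 4/(4*z + 1) dz and v = z**3/3.

z**3*log(4*z + 1)/3 - z**3/9 + z**2/24 - z/48 + log(4*z + 1)/192 + C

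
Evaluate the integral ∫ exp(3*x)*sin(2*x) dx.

3*exp(3*x)*sin(2*x)/13 - 2*exp(3*x)*cos(2*x)/13 + C

Let I denote the integral. Integrate by parts with u = sin(2*x), dv = exp(3*x) dx, so v = exp(3*x)/3: I = exp(3*x)*sin(2*x)/3 − (2/3)·∫ exp(3*x)*cos(2*x) dx.
Apply parts again with u = cos(2*x), dv = exp(3*x) dx: ∫ exp(3*x)*cos(2*x) dx = exp(3*x)*cos(2*x)/3 + (2/3)·I. Substituting back brings back I: I = exp(3*x)*sin(2*x)/3 - 2*exp(3*x)*cos(2*x)/9 − (4/9)·I.
Solving for I: (1 + 4/9)·I equals the remaining terms, so I = (9/13)·(exp(3*x)*sin(2*x)/3 - 2*exp(3*x)*cos(2*x)/9).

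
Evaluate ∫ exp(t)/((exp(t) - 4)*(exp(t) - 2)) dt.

log(exp(t) - 4)/2 - log(exp(t) - 2)/2 + C

Let u = e^t, du = e^t dt.
The integral becomes ∫ du/((u-4)(u-2)); decompose into partial fractions.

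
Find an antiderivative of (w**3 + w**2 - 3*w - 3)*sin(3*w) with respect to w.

Use integration by parts with u = w**3 + w**2 - 3*w - 3, dv = sin(3*w) dw, so v = -cos(3*w)/3.
Apply parts 3 times (tabular method): alternate signs, differentiate u down to 0, integrate dv up.

-w**3*cos(3*w)/3 + w**2*sin(3*w)/3 - w**2*cos(3*w)/3 + 2*w*sin(3*w)/9 + 11*w*cos(3*w)/9 - 11*sin(3*w)/27 + 29*cos(3*w)/27 + C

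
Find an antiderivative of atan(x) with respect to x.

Use integration by parts with u = arctan(x), dv = dx.
Then du = 1/(x**2 + 1) dx.

x*atan(x) - log(x**2 + 1)/2 + C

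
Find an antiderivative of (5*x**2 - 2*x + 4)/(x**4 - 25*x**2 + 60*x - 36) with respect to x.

43*log(x - 3)/18 - 5*log(x - 2)/2 + log(x - 1)/2 - 7*log(x + 6)/18 + C

Factor the denominator: (x - 3)*(x - 2)*(x - 1)*(x + 6).
Partial-fraction decomposition: -7/(18*(x + 6)) + 1/(2*(x - 1)) - 5/(2*(x - 2)) + 43/(18*(x - 3)).
Integrate each term: A/(x−a) contributes A·log|x−a|.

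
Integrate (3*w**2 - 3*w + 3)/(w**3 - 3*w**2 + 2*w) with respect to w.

Factor the denominator: w*(w - 2)*(w - 1).
Partial-fraction decomposition: -3/(w - 1) + 9/(2*(w - 2)) + 3/(2*w).
Integrate each term: A/(w−a) contributes A·log|w−a|.

3*log(w)/2 + 9*log(w - 2)/2 - 3*log(w - 1) + C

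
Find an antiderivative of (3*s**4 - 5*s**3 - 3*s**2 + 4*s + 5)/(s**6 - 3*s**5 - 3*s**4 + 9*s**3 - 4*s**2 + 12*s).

5*log(s)/12 + 49*log(s - 3)/75 - 9*log(s - 2)/40 - 73*log(s + 2)/200 - 6*log(s**2 + 1)/25 + 19*atan(s)/25 + C

Factor the denominator: s*(s - 3)*(s - 2)*(s + 2)*(s**2 + 1).
Partial-fraction decomposition: -(12*s - 19)/(25*(s**2 + 1)) - 73/(200*(s + 2)) - 9/(40*(s - 2)) + 49/(75*(s - 3)) + 5/(12*s).
Integrate each term; A/(s−a) gives A·log|s−a|; the (Bs+D)/(s²+p²) term gives a log and an atan.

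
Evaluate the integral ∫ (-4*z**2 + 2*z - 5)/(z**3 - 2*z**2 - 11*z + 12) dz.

Factor the denominator: (z - 4)*(z - 1)*(z + 3).
Partial-fraction decomposition: -47/(28*(z + 3)) + 7/(12*(z - 1)) - 61/(21*(z - 4)).
Integrate each term: A/(z−a) contributes A·log|z−a|.

-61*log(z - 4)/21 + 7*log(z - 1)/12 - 47*log(z + 3)/28 + C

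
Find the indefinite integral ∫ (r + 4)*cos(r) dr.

r*sin(r) + 4*sin(r) + cos(r) + C

Use integration by parts with u = r + 4, dv = cos(r) dr, so v = sin(r).
Apply parts 1 times (tabular method): alternate signs, differentiate u down to 0, integrate dv up.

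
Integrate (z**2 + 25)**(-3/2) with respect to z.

z/(25*sqrt(z**2 + 25)) + C

Substitute z = 5·tan(θ), so dz = 5·sec(θ)^2 dθ and the radical becomes sqrt(z**2 + 25) = 5·sec(θ) by the Pythagorean identity.
Integrate the resulting trig expression in θ, then back-substitute tan(θ) = z/5, sec(θ) = sqrt(z**2 + 25)/5 (absorbing any constant into C).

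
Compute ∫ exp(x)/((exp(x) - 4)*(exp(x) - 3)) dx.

log(exp(x) - 4) - log(exp(x) - 3) + C

Let u = e^x, du = e^x dx.
The integral becomes ∫ du/((u-3)(u-4)); decompose into partial fractions.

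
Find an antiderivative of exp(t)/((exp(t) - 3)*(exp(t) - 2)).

Let u = e^t, du = e^t dt.
The integral becomes ∫ du/((u-3)(u-2)); decompose into partial fractions.

log(exp(t) - 3) - log(exp(t) - 2) + C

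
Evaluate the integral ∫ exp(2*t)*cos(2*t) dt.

Let I denote the integral. Integrate by parts with u = cos(2*t), dv = exp(2*t) dt, so v = exp(2*t)/2: I = exp(2*t)*cos(2*t)/2 + ∫ exp(2*t)*sin(2*t) dt.
Apply parts again with u = sin(2*t), dv = exp(2*t) dt: ∫ exp(2*t)*sin(2*t) dt = exp(2*t)*sin(2*t)/2 − I. Substituting back brings back I: I = exp(2*t)*sin(2*t)/2 + exp(2*t)*cos(2*t)/2 − I.
Solving for I: (1 + 1)·I equals the remaining terms, so I = (1/2)·(exp(2*t)*sin(2*t)/2 + exp(2*t)*cos(2*t)/2).

exp(2*t)*sin(2*t)/4 + exp(2*t)*cos(2*t)/4 + C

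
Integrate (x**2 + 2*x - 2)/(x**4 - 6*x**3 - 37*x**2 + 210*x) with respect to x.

-log(x)/105 + 61*log(x - 7)/182 - 3*log(x - 5)/10 - log(x + 6)/39 + C

Factor the denominator: x*(x - 7)*(x - 5)*(x + 6).
Partial-fraction decomposition: -1/(39*(x + 6)) - 3/(10*(x - 5)) + 61/(182*(x - 7)) - 1/(105*x).
Integrate each term: A/(x−a) contributes A·log|x−a|.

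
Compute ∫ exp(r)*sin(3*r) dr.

exp(r)*sin(3*r)/10 - 3*exp(r)*cos(3*r)/10 + C

Let I denote the integral. Integrate by parts with u = sin(3*r), dv = exp(r) dr, so v = exp(r): I = exp(r)*sin(3*r) − 3·∫ exp(r)*cos(3*r) dr.
Apply parts again with u = cos(3*r), dv = exp(r) dr: ∫ exp(r)*cos(3*r) dr = exp(r)*cos(3*r) + 3·I. Substituting back brings back I: I = exp(r)*sin(3*r) - 3*exp(r)*cos(3*r) − 9·I.
Solving for I: (1 + 9)·I equals the remaining terms, so I = (1/10)·(exp(r)*sin(3*r) - 3*exp(r)*cos(3*r)).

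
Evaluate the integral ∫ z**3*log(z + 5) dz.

Use integration by parts with u = log(z + 5), dv = z**3 dz.
Then du = 1/(z + 5) dz and v = z**4/4.

z**4*log(z + 5)/4 - z**4/16 + 5*z**3/12 - 25*z**2/8 + 125*z/4 - 625*log(z + 5)/4 + C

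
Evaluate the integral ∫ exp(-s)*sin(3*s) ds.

Let I denote the integral. Integrate by parts with u = sin(3*s), dv = exp(-s) ds, so v = -exp(-s): I = -exp(-s)*sin(3*s) + 3·∫ exp(-s)*cos(3*s) ds.
Apply parts again with u = cos(3*s), dv = exp(-s) ds: ∫ exp(-s)*cos(3*s) ds = -exp(-s)*cos(3*s) − 3·I. Substituting back brings back I: I = -exp(-s)*sin(3*s) - 3*exp(-s)*cos(3*s) − 9·I.
Solving for I: (1 + 9)·I equals the remaining terms, so I = (1/10)·(-exp(-s)*sin(3*s) - 3*exp(-s)*cos(3*s)).

-exp(-s)*sin(3*s)/10 - 3*exp(-s)*cos(3*s)/10 + C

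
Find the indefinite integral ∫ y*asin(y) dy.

y**2*asin(y)/2 + y*sqrt(-y**2 + 1)/4 - asin(y)/4 + C

Use integration by parts with u = arcsin(y), dv = y dy.
Then du = 1/sqrt(-y**2 + 1) dy.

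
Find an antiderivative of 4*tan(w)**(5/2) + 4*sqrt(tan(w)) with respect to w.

Let u = tan(w), so du = (tan(w)**2 + 1) dw.
Rewriting, the integral becomes 4·∫ √u du = 4·(2/3)u^(3/2).
Substituting back, u = tan(w).

8*tan(w)**(3/2)/3 + C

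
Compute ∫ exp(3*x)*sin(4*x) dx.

Let I denote the integral. Integrate by parts with u = sin(4*x), dv = exp(3*x) dx, so v = exp(3*x)/3: I = exp(3*x)*sin(4*x)/3 − (4/3)·∫ exp(3*x)*cos(4*x) dx.
Apply parts again with u = cos(4*x), dv = exp(3*x) dx: ∫ exp(3*x)*cos(4*x) dx = exp(3*x)*cos(4*x)/3 + (4/3)·I. Substituting back brings back I: I = exp(3*x)*sin(4*x)/3 - 4*exp(3*x)*cos(4*x)/9 − (16/9)·I.
Solving for I: (1 + 16/9)·I equals the remaining terms, so I = (9/25)·(exp(3*x)*sin(4*x)/3 - 4*exp(3*x)*cos(4*x)/9).

3*exp(3*x)*sin(4*x)/25 - 4*exp(3*x)*cos(4*x)/25 + C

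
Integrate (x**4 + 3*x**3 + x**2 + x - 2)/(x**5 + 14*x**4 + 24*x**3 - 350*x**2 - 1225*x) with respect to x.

Factor the denominator: x*(x - 5)*(x + 5)*(x + 7)**2.
Partial-fraction decomposition: -1709/(3528*(x + 7)) - 353/(42*(x + 7)**2) + 67/(50*(x + 5)) + 257/(1800*(x - 5)) + 2/(1225*x).
Integrate each term; A/(x−a) gives A·log|x−a|; A/(x−a)² gives −A/(x−a).

2*log(x)/1225 + 257*log(x - 5)/1800 + 67*log(x + 5)/50 - 1709*log(x + 7)/3528 + 353/(42*x + 294) + C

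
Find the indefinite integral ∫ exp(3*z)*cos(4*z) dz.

Let I denote the integral. Integrate by parts with u = cos(4*z), dv = exp(3*z) dz, so v = exp(3*z)/3: I = exp(3*z)*cos(4*z)/3 + (4/3)·∫ exp(3*z)*sin(4*z) dz.
Apply parts again with u = sin(4*z), dv = exp(3*z) dz: ∫ exp(3*z)*sin(4*z) dz = exp(3*z)*sin(4*z)/3 − (4/3)·I. Substituting back brings back I: I = 4*exp(3*z)*sin(4*z)/9 + exp(3*z)*cos(4*z)/3 − (16/9)·I.
Solving for I: (1 + 16/9)·I equals the remaining terms, so I = (9/25)·(4*exp(3*z)*sin(4*z)/9 + exp(3*z)*cos(4*z)/3).

4*exp(3*z)*sin(4*z)/25 + 3*exp(3*z)*cos(4*z)/25 + C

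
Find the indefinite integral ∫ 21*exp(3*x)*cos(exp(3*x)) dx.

7*sin(exp(3*x)) + C

Let u = exp(3*x), so du = (3*exp(3*x)) dx.
Rewriting, the integral becomes 7·∫ cos(u) du = 7·sin(u).
Substituting back, u = exp(3*x).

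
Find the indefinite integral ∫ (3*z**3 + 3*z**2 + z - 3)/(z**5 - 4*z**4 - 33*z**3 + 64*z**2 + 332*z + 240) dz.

759*log(z - 6)/560 - 226*log(z - 5)/189 - 2*log(z + 1)/63 + 17*log(z + 2)/112 - 151*log(z + 4)/540 + C

Factor the denominator: (z - 6)*(z - 5)*(z + 1)*(z + 2)*(z + 4).
Partial-fraction decomposition: -151/(540*(z + 4)) + 17/(112*(z + 2)) - 2/(63*(z + 1)) - 226/(189*(z - 5)) + 759/(560*(z - 6)).
Integrate each term: A/(z−a) contributes A·log|z−a|.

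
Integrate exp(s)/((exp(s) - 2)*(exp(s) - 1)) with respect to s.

Let u = e^s, du = e^s ds.
The integral becomes ∫ du/((u-1)(u-2)); decompose into partial fractions.

log(exp(s) - 2) - log(exp(s) - 1) + C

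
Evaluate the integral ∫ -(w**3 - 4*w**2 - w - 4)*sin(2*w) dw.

w**3*cos(2*w)/2 - 3*w**2*sin(2*w)/4 - 2*w**2*cos(2*w) + 2*w*sin(2*w) - 5*w*cos(2*w)/4 + 5*sin(2*w)/8 - cos(2*w) + C

Use integration by parts with u = w**3 - 4*w**2 - w - 4, dv = -sin(2*w) dw, so v = cos(2*w)/2.
Apply parts 3 times (tabular method): alternate signs, differentiate u down to 0, integrate dv up.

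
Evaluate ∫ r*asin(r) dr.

Use integration by parts with u = arcsin(r), dv = r dr.
Then du = 1/sqrt(-r**2 + 1) dr.

r**2*asin(r)/2 + r*sqrt(-r**2 + 1)/4 - asin(r)/4 + C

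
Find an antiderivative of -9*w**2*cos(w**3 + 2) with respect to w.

-3*sin(w**3 + 2) + C

Let u = w**3 + 2, so du = (3*w**2) dw.
Rewriting, the integral becomes -3·∫ cos(u) du = -3·sin(u).
Substituting back, u = w**3 + 2.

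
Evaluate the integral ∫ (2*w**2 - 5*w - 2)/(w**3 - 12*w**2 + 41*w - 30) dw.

8*log(w - 6) - 23*log(w - 5)/4 - log(w - 1)/4 + C

Factor the denominator: (w - 6)*(w - 5)*(w - 1).
Partial-fraction decomposition: -1/(4*(w - 1)) - 23/(4*(w - 5)) + 8/(w - 6).
Integrate each term: A/(w−a) contributes A·log|w−a|.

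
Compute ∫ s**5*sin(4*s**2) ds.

Let u = s², du = 2s ds; rewrite as (1/2)∫ u^2·sin(4u) du.
Now integrate by parts 2 times.

-s**4*cos(4*s**2)/8 + s**2*sin(4*s**2)/16 + cos(4*s**2)/64 + C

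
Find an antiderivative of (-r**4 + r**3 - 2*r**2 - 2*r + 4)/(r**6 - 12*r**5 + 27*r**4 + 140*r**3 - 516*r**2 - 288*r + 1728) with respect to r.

-145*log(r - 6)/108 + 145*log(r - 4)/294 + 37*log(r - 3)/45 - log(r + 2)/60 + 58*log(r + 3)/1323 - 19/(7*r - 28) + C

Factor the denominator: (r - 6)*(r - 4)**2*(r - 3)*(r + 2)*(r + 3).
Partial-fraction decomposition: 58/(1323*(r + 3)) - 1/(60*(r + 2)) + 37/(45*(r - 3)) + 145/(294*(r - 4)) + 19/(7*(r - 4)**2) - 145/(108*(r - 6)).
Integrate each term; A/(r−a) gives A·log|r−a|; A/(r−a)² gives −A/(r−a).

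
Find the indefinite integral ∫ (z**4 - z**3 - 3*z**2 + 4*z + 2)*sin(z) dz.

-z**4*cos(z) + 4*z**3*sin(z) + z**3*cos(z) - 3*z**2*sin(z) + 15*z**2*cos(z) - 30*z*sin(z) - 10*z*cos(z) + 10*sin(z) - 32*cos(z) + C

Use integration by parts with u = z**4 - z**3 - 3*z**2 + 4*z + 2, dv = sin(z) dz, so v = -cos(z).
Apply parts 4 times (tabular method): alternate signs, differentiate u down to 0, integrate dv up.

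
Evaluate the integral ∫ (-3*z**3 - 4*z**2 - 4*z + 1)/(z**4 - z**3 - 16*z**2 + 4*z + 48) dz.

Factor the denominator: (z - 4)*(z - 2)*(z + 2)*(z + 3).
Partial-fraction decomposition: -58/(35*(z + 3)) + 17/(24*(z + 2)) + 47/(40*(z - 2)) - 271/(84*(z - 4)).
Integrate each term: A/(z−a) contributes A·log|z−a|.

-271*log(z - 4)/84 + 47*log(z - 2)/40 + 17*log(z + 2)/24 - 58*log(z + 3)/35 + C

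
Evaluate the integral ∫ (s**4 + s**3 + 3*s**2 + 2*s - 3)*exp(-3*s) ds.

Use integration by parts with u = s**4 + s**3 + 3*s**2 + 2*s - 3, dv = exp(-3*s) ds, so v = -exp(-3*s)/3.
Apply parts 4 times (tabular method): alternate signs, differentiate u down to 0, integrate dv up.

(-27*s**4 - 63*s**3 - 144*s**2 - 150*s + 31)*exp(-3*s)/81 + C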